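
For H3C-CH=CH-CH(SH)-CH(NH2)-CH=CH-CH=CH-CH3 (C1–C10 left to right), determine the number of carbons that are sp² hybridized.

6

C1: sp3
C2: sp2 ✓
C3: sp2 ✓
C4: sp3
C5: sp3
C6: sp2 ✓
C7: sp2 ✓
C8: sp2 ✓
C9: sp2 ✓
C10: sp3
C2, C3, C6, C7, C8, C9 → 6 sp2 carbons.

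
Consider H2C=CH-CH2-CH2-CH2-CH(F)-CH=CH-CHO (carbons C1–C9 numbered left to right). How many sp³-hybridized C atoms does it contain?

C1: sp2
C2: sp2
C3: sp3 ✓
C4: sp3 ✓
C5: sp3 ✓
C6: sp3 ✓
C7: sp2
C8: sp2
C9: sp2
C3, C4, C5, C6 → 4 sp3 carbons.

4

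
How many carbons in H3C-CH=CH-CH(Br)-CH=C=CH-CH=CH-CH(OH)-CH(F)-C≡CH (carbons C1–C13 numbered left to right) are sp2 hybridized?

6

C1: sp3
C2: sp2 ✓
C3: sp2 ✓
C4: sp3
C5: sp2 ✓
C6: sp
C7: sp2 ✓
C8: sp2 ✓
C9: sp2 ✓
C10: sp3
C11: sp3
C12: sp
C13: sp
C2, C3, C5, C7, C8, C9 → 6 sp2 carbons.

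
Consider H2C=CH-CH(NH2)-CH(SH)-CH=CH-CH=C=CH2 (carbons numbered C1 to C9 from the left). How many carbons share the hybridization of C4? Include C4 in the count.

C4 is sp3 (only σ bonds).
C1: sp2
C2: sp2
C3: sp3 ✓
C4: sp3 ✓
C5: sp2
C6: sp2
C7: sp2
C8: sp
C9: sp2
2 carbons are sp3.

2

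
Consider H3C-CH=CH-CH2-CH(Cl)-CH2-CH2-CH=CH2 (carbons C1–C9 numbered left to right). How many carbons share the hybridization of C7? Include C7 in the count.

5

C7 is sp3 (only σ bonds).
C1: sp3 ✓
C2: sp2
C3: sp2
C4: sp3 ✓
C5: sp3 ✓
C6: sp3 ✓
C7: sp3 ✓
C8: sp2
C9: sp2
5 carbons are sp3.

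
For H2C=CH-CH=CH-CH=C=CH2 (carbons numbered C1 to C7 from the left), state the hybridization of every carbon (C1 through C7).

C1 — 3 σ bonds, plus one π bond. Steric number 3, so sp2.
C2: 3 σ bonds, plus one π bond — 3 electron domains, sp2.
C3 (3 σ bonds, plus one π bond) has steric number 3: sp2.
C4: 3 σ bonds, plus one π bond — 3 electron domains, sp2.
C5: 3 σ bonds, plus one π bond — 3 electron domains, sp2.
C6 — 2 σ bonds, plus two π bonds. Steric number 2, so sp.
C7 has 3 σ bonds, plus one π bond: steric number 3 → sp2.

C1 sp2, C2 sp2, C3 sp2, C4 sp2, C5 sp2, C6 sp, C7 sp2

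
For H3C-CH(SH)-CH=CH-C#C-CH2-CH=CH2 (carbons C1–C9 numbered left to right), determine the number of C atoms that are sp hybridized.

C1: sp3
C2: sp3
C3: sp2
C4: sp2
C5: sp ✓
C6: sp ✓
C7: sp3
C8: sp2
C9: sp2
C5, C6 → 2 sp carbons.

2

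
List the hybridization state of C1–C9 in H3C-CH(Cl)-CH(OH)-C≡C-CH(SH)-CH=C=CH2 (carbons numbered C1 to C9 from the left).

C1 sp3, C2 sp3, C3 sp3, C4 sp, C5 sp, C6 sp3, C7 sp2, C8 sp, C9 sp2

C1 carries 4 σ bonds, giving a steric number of 4, so it is sp3.
C2 is sp3: 4 σ bonds, 4 electron-density regions.
C3: 4 σ bonds; 4 regions of electron density → sp3.
C4 — 2 σ bonds, plus two π bonds. Steric number 2, so sp.
C5 has 2 σ bonds, plus two π bonds: steric number 2 → sp.
C6: 4 σ bonds; 4 regions of electron density → sp3.
C7 — 3 σ bonds, plus one π bond. Steric number 3, so sp2.
C8 — 2 σ bonds, plus two π bonds. Steric number 2, so sp.
C9 (3 σ bonds, plus one π bond) has steric number 3: sp2.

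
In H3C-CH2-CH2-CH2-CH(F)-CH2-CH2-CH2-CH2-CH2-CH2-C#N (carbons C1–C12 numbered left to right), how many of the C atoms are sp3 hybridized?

C1: sp3 ✓
C2: sp3 ✓
C3: sp3 ✓
C4: sp3 ✓
C5: sp3 ✓
C6: sp3 ✓
C7: sp3 ✓
C8: sp3 ✓
C9: sp3 ✓
C10: sp3 ✓
C11: sp3 ✓
C12: sp
C1, C2, C3, C4, C5, C6, C7, C8, C9, C10, C11 → 11 sp3 carbons.

11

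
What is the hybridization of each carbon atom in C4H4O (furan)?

sp^2

Each carbon atom: 3 σ bonds, plus one π bond; 3 regions of electron density → sp2.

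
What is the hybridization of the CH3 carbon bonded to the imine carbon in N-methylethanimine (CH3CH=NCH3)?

The CH3 carbon bonded to the imine carbon: 4 σ bonds — 4 electron domains, sp3.

sp3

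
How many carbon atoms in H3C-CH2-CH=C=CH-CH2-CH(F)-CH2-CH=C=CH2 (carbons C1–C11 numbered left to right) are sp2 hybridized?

C1: sp3
C2: sp3
C3: sp2 ✓
C4: sp
C5: sp2 ✓
C6: sp3
C7: sp3
C8: sp3
C9: sp2 ✓
C10: sp
C11: sp2 ✓
C3, C5, C9, C11 → 4 sp2 carbons.

4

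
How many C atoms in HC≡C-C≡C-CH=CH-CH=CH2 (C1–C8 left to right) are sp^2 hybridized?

4

C1: sp
C2: sp
C3: sp
C4: sp
C5: sp2 ✓
C6: sp2 ✓
C7: sp2 ✓
C8: sp2 ✓
C5, C6, C7, C8 → 4 sp2 carbons.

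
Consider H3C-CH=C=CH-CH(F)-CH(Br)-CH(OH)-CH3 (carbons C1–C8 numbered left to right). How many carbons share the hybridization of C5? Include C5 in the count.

C5 is sp3 (only σ bonds).
C1: sp3 ✓
C2: sp2
C3: sp
C4: sp2
C5: sp3 ✓
C6: sp3 ✓
C7: sp3 ✓
C8: sp3 ✓
5 carbons are sp3.

5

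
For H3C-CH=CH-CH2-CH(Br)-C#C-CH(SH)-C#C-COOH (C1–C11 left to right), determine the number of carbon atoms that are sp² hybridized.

3

C1: sp3
C2: sp2 ✓
C3: sp2 ✓
C4: sp3
C5: sp3
C6: sp
C7: sp
C8: sp3
C9: sp
C10: sp
C11: sp2 ✓
C2, C3, C11 → 3 sp2 carbons.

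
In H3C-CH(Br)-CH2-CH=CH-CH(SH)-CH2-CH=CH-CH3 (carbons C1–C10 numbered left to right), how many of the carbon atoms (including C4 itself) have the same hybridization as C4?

C4 is sp2 (one π bond).
C1: sp3
C2: sp3
C3: sp3
C4: sp2 ✓
C5: sp2 ✓
C6: sp3
C7: sp3
C8: sp2 ✓
C9: sp2 ✓
C10: sp3
4 carbons are sp2.

4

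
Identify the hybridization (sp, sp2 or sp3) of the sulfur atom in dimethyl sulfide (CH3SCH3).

sp3

The sulfur atom carries 2 σ bonds and 2 lone pairs, giving a steric number of 4, so it is sp3.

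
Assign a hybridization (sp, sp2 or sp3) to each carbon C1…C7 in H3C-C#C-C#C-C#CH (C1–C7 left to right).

C1 is sp3: 4 σ bonds, 4 electron-density regions.
C2 (2 σ bonds, plus two π bonds) has steric number 2: sp.
C3 is sp: 2 σ bonds, plus two π bonds, 2 electron-density regions.
C4 is sp: 2 σ bonds, plus two π bonds, 2 electron-density regions.
C5 is sp: 2 σ bonds, plus two π bonds, 2 electron-density regions.
C6 (2 σ bonds, plus two π bonds) has steric number 2: sp.
C7: 2 σ bonds, plus two π bonds — 2 electron domains, sp.

C1 sp3, C2 sp, C3 sp, C4 sp, C5 sp, C6 sp, C7 sp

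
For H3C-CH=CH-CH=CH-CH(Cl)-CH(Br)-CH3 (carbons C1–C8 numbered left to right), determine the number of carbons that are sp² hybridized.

4

C1: sp3
C2: sp2 ✓
C3: sp2 ✓
C4: sp2 ✓
C5: sp2 ✓
C6: sp3
C7: sp3
C8: sp3
C2, C3, C4, C5 → 4 sp2 carbons.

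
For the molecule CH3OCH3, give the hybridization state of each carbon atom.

sp^3

Each carbon atom: 4 σ bonds — 4 electron domains, sp3.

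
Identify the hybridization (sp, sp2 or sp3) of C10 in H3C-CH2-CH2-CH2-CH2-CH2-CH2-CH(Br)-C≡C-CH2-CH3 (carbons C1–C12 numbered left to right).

sp

C10: 2 σ bonds, plus two π bonds; 2 regions of electron density → sp.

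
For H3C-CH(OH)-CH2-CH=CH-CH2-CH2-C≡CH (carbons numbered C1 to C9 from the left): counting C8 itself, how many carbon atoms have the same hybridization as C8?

2

C8 is sp (two π bonds).
C1: sp3
C2: sp3
C3: sp3
C4: sp2
C5: sp2
C6: sp3
C7: sp3
C8: sp ✓
C9: sp ✓
2 carbons are sp.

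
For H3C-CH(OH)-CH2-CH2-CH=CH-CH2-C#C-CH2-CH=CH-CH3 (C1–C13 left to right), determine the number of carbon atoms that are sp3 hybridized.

C1: sp3 ✓
C2: sp3 ✓
C3: sp3 ✓
C4: sp3 ✓
C5: sp2
C6: sp2
C7: sp3 ✓
C8: sp
C9: sp
C10: sp3 ✓
C11: sp2
C12: sp2
C13: sp3 ✓
C1, C2, C3, C4, C7, C10, C13 → 7 sp3 carbons.

7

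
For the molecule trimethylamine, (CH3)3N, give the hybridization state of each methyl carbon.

sp3

Each methyl carbon carries 4 σ bonds, giving a steric number of 4, so it is sp3.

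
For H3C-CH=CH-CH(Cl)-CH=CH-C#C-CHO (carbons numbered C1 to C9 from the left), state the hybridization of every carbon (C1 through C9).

C1 — 4 σ bonds. Steric number 4, so sp3.
C2 — 3 σ bonds, plus one π bond. Steric number 3, so sp2.
C3 has 3 σ bonds, plus one π bond: steric number 3 → sp2.
C4 — 4 σ bonds. Steric number 4, so sp3.
C5 is sp2: 3 σ bonds, plus one π bond, 3 electron-density regions.
C6: 3 σ bonds, plus one π bond; 3 regions of electron density → sp2.
C7: 2 σ bonds, plus two π bonds; 2 regions of electron density → sp.
C8: 2 σ bonds, plus two π bonds; 2 regions of electron density → sp.
C9 — 3 σ bonds, plus one π bond. Steric number 3, so sp2.

C1 sp3, C2 sp2, C3 sp2, C4 sp3, C5 sp2, C6 sp2, C7 sp, C8 sp, C9 sp2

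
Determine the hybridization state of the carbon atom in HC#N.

The carbon atom: 2 σ bonds, plus two π bonds; 2 regions of electron density → sp.

sp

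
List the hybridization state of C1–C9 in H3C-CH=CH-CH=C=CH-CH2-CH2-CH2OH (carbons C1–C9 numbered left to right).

C1 has 4 σ bonds: steric number 4 → sp3.
C2 — 3 σ bonds, plus one π bond. Steric number 3, so sp2.
C3 carries 3 σ bonds, plus one π bond, giving a steric number of 3, so it is sp2.
C4: 3 σ bonds, plus one π bond — 3 electron domains, sp2.
C5 — 2 σ bonds, plus two π bonds. Steric number 2, so sp.
C6 (3 σ bonds, plus one π bond) has steric number 3: sp2.
C7 has 4 σ bonds: steric number 4 → sp3.
C8 (4 σ bonds) has steric number 4: sp3.
C9 — 4 σ bonds. Steric number 4, so sp3.

C1 sp3, C2 sp2, C3 sp2, C4 sp2, C5 sp, C6 sp2, C7 sp3, C8 sp3, C9 sp3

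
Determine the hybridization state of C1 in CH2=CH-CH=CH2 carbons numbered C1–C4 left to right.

C1: 3 σ bonds, plus one π bond — 3 electron domains, sp2.

sp2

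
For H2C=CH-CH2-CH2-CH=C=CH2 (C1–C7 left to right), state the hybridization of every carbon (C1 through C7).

C1 is sp2: 3 σ bonds, plus one π bond, 3 electron-density regions.
C2 has 3 σ bonds, plus one π bond: steric number 3 → sp2.
C3 — 4 σ bonds. Steric number 4, so sp3.
C4 carries 4 σ bonds, giving a steric number of 4, so it is sp3.
C5 — 3 σ bonds, plus one π bond. Steric number 3, so sp2.
C6 carries 2 σ bonds, plus two π bonds, giving a steric number of 2, so it is sp.
C7 carries 3 σ bonds, plus one π bond, giving a steric number of 3, so it is sp2.

C1 sp2, C2 sp2, C3 sp3, C4 sp3, C5 sp2, C6 sp, C7 sp2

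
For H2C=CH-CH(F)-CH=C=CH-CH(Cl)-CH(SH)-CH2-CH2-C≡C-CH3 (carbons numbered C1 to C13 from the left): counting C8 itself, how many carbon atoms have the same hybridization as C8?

C8 is sp3 (only σ bonds).
C1: sp2
C2: sp2
C3: sp3 ✓
C4: sp2
C5: sp
C6: sp2
C7: sp3 ✓
C8: sp3 ✓
C9: sp3 ✓
C10: sp3 ✓
C11: sp
C12: sp
C13: sp3 ✓
6 carbons are sp3.

6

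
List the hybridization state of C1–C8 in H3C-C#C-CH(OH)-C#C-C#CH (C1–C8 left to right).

C1 — 4 σ bonds. Steric number 4, so sp3.
C2 has 2 σ bonds, plus two π bonds: steric number 2 → sp.
C3 is sp: 2 σ bonds, plus two π bonds, 2 electron-density regions.
C4: 4 σ bonds — 4 electron domains, sp3.
C5 has 2 σ bonds, plus two π bonds: steric number 2 → sp.
C6: 2 σ bonds, plus two π bonds; 2 regions of electron density → sp.
C7: 2 σ bonds, plus two π bonds — 2 electron domains, sp.
C8 has 2 σ bonds, plus two π bonds: steric number 2 → sp.

C1 sp3, C2 sp, C3 sp, C4 sp3, C5 sp, C6 sp, C7 sp, C8 sp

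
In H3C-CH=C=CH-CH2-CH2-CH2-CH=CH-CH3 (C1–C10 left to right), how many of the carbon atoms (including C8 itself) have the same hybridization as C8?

4

C8 is sp2 (one π bond).
C1: sp3
C2: sp2 ✓
C3: sp
C4: sp2 ✓
C5: sp3
C6: sp3
C7: sp3
C8: sp2 ✓
C9: sp2 ✓
C10: sp3
4 carbons are sp2.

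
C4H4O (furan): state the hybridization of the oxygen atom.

sp²

One O lone pair is in the aromatic π system (p orbital), the other is in an sp2 hybrid in the ring plane; O has two σ bonds + one in-plane lone pair → sp2.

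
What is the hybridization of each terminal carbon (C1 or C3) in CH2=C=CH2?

sp2

Each terminal carbon (C1 or C3): 3 σ bonds, plus one π bond; 3 regions of electron density → sp2.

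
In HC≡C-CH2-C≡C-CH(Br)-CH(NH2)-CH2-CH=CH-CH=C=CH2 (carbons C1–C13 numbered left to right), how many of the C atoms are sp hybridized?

C1: sp ✓
C2: sp ✓
C3: sp3
C4: sp ✓
C5: sp ✓
C6: sp3
C7: sp3
C8: sp3
C9: sp2
C10: sp2
C11: sp2
C12: sp ✓
C13: sp2
C1, C2, C4, C5, C12 → 5 sp carbons.

5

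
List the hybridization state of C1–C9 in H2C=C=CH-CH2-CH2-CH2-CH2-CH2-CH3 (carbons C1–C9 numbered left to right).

C1 sp2, C2 sp, C3 sp2, C4 sp3, C5 sp3, C6 sp3, C7 sp3, C8 sp3, C9 sp3

C1 — 3 σ bonds, plus one π bond. Steric number 3, so sp2.
C2: 2 σ bonds, plus two π bonds — 2 electron domains, sp.
C3 is sp2: 3 σ bonds, plus one π bond, 3 electron-density regions.
C4: 4 σ bonds; 4 regions of electron density → sp3.
C5 has 4 σ bonds: steric number 4 → sp3.
C6: 4 σ bonds; 4 regions of electron density → sp3.
C7: 4 σ bonds — 4 electron domains, sp3.
C8 carries 4 σ bonds, giving a steric number of 4, so it is sp3.
C9 — 4 σ bonds. Steric number 4, so sp3.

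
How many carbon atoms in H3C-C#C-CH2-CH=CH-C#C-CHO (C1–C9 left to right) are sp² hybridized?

3

C1: sp3
C2: sp
C3: sp
C4: sp3
C5: sp2 ✓
C6: sp2 ✓
C7: sp
C8: sp
C9: sp2 ✓
C5, C6, C9 → 3 sp2 carbons.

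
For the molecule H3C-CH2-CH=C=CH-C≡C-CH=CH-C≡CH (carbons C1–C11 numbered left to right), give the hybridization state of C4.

sp

C4 — 2 σ bonds, plus two π bonds. Steric number 2, so sp.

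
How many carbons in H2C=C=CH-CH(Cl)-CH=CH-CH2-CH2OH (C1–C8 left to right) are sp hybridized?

C1: sp2
C2: sp ✓
C3: sp2
C4: sp3
C5: sp2
C6: sp2
C7: sp3
C8: sp3
C2 → 1 sp carbon.

1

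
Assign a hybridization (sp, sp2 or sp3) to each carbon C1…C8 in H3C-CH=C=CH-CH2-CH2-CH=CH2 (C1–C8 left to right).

C1 — 4 σ bonds. Steric number 4, so sp3.
C2 — 3 σ bonds, plus one π bond. Steric number 3, so sp2.
C3 — 2 σ bonds, plus two π bonds. Steric number 2, so sp.
C4 carries 3 σ bonds, plus one π bond, giving a steric number of 3, so it is sp2.
C5 is sp3: 4 σ bonds, 4 electron-density regions.
C6: 4 σ bonds — 4 electron domains, sp3.
C7 — 3 σ bonds, plus one π bond. Steric number 3, so sp2.
C8 is sp2: 3 σ bonds, plus one π bond, 3 electron-density regions.

C1 sp3, C2 sp2, C3 sp, C4 sp2, C5 sp3, C6 sp3, C7 sp2, C8 sp2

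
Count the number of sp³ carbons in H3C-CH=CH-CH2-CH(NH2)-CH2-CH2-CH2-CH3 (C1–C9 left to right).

7

C1: sp3 ✓
C2: sp2
C3: sp2
C4: sp3 ✓
C5: sp3 ✓
C6: sp3 ✓
C7: sp3 ✓
C8: sp3 ✓
C9: sp3 ✓
C1, C4, C5, C6, C7, C8, C9 → 7 sp3 carbons.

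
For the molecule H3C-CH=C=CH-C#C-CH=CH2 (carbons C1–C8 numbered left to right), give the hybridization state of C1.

sp³

C1: 4 σ bonds; 4 regions of electron density → sp3.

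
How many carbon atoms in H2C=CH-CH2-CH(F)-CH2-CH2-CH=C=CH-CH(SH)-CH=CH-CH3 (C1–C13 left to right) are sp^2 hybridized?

C1: sp2 ✓
C2: sp2 ✓
C3: sp3
C4: sp3
C5: sp3
C6: sp3
C7: sp2 ✓
C8: sp
C9: sp2 ✓
C10: sp3
C11: sp2 ✓
C12: sp2 ✓
C13: sp3
C1, C2, C7, C9, C11, C12 → 6 sp2 carbons.

6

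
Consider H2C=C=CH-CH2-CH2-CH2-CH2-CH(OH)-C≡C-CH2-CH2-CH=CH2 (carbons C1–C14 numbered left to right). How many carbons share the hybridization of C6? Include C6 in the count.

7

C6 is sp3 (only σ bonds).
C1: sp2
C2: sp
C3: sp2
C4: sp3 ✓
C5: sp3 ✓
C6: sp3 ✓
C7: sp3 ✓
C8: sp3 ✓
C9: sp
C10: sp
C11: sp3 ✓
C12: sp3 ✓
C13: sp2
C14: sp2
7 carbons are sp3.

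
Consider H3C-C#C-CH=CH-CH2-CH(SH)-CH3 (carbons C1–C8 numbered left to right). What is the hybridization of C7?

C7: 4 σ bonds; 4 regions of electron density → sp3.

sp^3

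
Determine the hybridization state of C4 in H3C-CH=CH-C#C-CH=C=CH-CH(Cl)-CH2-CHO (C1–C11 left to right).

C4 (2 σ bonds, plus two π bonds) has steric number 2: sp.

sp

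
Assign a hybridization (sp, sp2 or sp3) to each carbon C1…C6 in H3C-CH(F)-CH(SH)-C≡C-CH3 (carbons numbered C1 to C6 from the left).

C1 sp3, C2 sp3, C3 sp3, C4 sp, C5 sp, C6 sp3

C1 (4 σ bonds) has steric number 4: sp3.
C2 — 4 σ bonds. Steric number 4, so sp3.
C3 has 4 σ bonds: steric number 4 → sp3.
C4 carries 2 σ bonds, plus two π bonds, giving a steric number of 2, so it is sp.
C5 has 2 σ bonds, plus two π bonds: steric number 2 → sp.
C6: 4 σ bonds — 4 electron domains, sp3.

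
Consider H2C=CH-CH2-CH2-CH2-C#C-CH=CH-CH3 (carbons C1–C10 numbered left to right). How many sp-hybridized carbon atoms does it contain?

2

C1: sp2
C2: sp2
C3: sp3
C4: sp3
C5: sp3
C6: sp ✓
C7: sp ✓
C8: sp2
C9: sp2
C10: sp3
C6, C7 → 2 sp carbons.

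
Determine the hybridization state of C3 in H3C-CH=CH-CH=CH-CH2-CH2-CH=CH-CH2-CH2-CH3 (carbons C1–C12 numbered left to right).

sp^2

C3: 3 σ bonds, plus one π bond; 3 regions of electron density → sp2.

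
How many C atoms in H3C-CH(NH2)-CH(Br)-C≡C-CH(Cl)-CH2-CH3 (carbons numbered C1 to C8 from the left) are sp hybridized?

2

C1: sp3
C2: sp3
C3: sp3
C4: sp ✓
C5: sp ✓
C6: sp3
C7: sp3
C8: sp3
C4, C5 → 2 sp carbons.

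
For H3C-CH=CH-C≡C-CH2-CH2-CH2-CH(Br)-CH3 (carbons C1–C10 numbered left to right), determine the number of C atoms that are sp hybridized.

C1: sp3
C2: sp2
C3: sp2
C4: sp ✓
C5: sp ✓
C6: sp3
C7: sp3
C8: sp3
C9: sp3
C10: sp3
C4, C5 → 2 sp carbons.

2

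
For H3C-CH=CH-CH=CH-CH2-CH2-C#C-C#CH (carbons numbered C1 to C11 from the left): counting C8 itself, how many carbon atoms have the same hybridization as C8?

4

C8 is sp (two π bonds).
C1: sp3
C2: sp2
C3: sp2
C4: sp2
C5: sp2
C6: sp3
C7: sp3
C8: sp ✓
C9: sp ✓
C10: sp ✓
C11: sp ✓
4 carbons are sp.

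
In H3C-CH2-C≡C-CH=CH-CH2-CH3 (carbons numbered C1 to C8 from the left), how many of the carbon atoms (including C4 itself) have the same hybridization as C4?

2

C4 is sp (two π bonds).
C1: sp3
C2: sp3
C3: sp ✓
C4: sp ✓
C5: sp2
C6: sp2
C7: sp3
C8: sp3
2 carbons are sp.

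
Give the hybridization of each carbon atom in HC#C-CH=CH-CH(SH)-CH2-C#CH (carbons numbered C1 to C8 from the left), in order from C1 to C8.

C1 (2 σ bonds, plus two π bonds) has steric number 2: sp.
C2 carries 2 σ bonds, plus two π bonds, giving a steric number of 2, so it is sp.
C3 carries 3 σ bonds, plus one π bond, giving a steric number of 3, so it is sp2.
C4 — 3 σ bonds, plus one π bond. Steric number 3, so sp2.
C5: 4 σ bonds — 4 electron domains, sp3.
C6: 4 σ bonds; 4 regions of electron density → sp3.
C7 — 2 σ bonds, plus two π bonds. Steric number 2, so sp.
C8 — 2 σ bonds, plus two π bonds. Steric number 2, so sp.

C1 sp, C2 sp, C3 sp2, C4 sp2, C5 sp3, C6 sp3, C7 sp, C8 sp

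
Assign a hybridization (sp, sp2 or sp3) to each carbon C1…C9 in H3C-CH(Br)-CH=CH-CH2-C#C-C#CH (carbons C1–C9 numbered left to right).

C1 sp3, C2 sp3, C3 sp2, C4 sp2, C5 sp3, C6 sp, C7 sp, C8 sp, C9 sp

C1: 4 σ bonds — 4 electron domains, sp3.
C2 — 4 σ bonds. Steric number 4, so sp3.
C3 has 3 σ bonds, plus one π bond: steric number 3 → sp2.
C4 has 3 σ bonds, plus one π bond: steric number 3 → sp2.
C5: 4 σ bonds; 4 regions of electron density → sp3.
C6 (2 σ bonds, plus two π bonds) has steric number 2: sp.
C7 — 2 σ bonds, plus two π bonds. Steric number 2, so sp.
C8 has 2 σ bonds, plus two π bonds: steric number 2 → sp.
C9 carries 2 σ bonds, plus two π bonds, giving a steric number of 2, so it is sp.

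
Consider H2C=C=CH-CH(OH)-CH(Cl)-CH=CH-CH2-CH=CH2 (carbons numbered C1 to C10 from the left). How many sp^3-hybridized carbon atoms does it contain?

C1: sp2
C2: sp
C3: sp2
C4: sp3 ✓
C5: sp3 ✓
C6: sp2
C7: sp2
C8: sp3 ✓
C9: sp2
C10: sp2
C4, C5, C8 → 3 sp3 carbons.

3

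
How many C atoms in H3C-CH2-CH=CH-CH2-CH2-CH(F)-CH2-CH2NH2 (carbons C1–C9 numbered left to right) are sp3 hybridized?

7

C1: sp3 ✓
C2: sp3 ✓
C3: sp2
C4: sp2
C5: sp3 ✓
C6: sp3 ✓
C7: sp3 ✓
C8: sp3 ✓
C9: sp3 ✓
C1, C2, C5, C6, C7, C8, C9 → 7 sp3 carbons.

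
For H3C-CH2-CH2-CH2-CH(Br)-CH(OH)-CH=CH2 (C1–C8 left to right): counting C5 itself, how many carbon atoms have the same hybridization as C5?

6

C5 is sp3 (only σ bonds).
C1: sp3 ✓
C2: sp3 ✓
C3: sp3 ✓
C4: sp3 ✓
C5: sp3 ✓
C6: sp3 ✓
C7: sp2
C8: sp2
6 carbons are sp3.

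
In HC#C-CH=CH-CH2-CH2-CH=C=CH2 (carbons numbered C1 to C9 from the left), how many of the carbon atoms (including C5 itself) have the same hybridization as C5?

2

C5 is sp3 (only σ bonds).
C1: sp
C2: sp
C3: sp2
C4: sp2
C5: sp3 ✓
C6: sp3 ✓
C7: sp2
C8: sp
C9: sp2
2 carbons are sp3.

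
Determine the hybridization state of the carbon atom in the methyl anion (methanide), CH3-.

Three σ bonds + one lone pair = steric number 4 → sp3, pyramidal.

sp^3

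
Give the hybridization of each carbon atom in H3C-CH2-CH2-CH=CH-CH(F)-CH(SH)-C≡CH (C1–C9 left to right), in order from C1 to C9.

C1 sp3, C2 sp3, C3 sp3, C4 sp2, C5 sp2, C6 sp3, C7 sp3, C8 sp, C9 sp

C1: 4 σ bonds; 4 regions of electron density → sp3.
C2 — 4 σ bonds. Steric number 4, so sp3.
C3 has 4 σ bonds: steric number 4 → sp3.
C4 is sp2: 3 σ bonds, plus one π bond, 3 electron-density regions.
C5 has 3 σ bonds, plus one π bond: steric number 3 → sp2.
C6 (4 σ bonds) has steric number 4: sp3.
C7 is sp3: 4 σ bonds, 4 electron-density regions.
C8 has 2 σ bonds, plus two π bonds: steric number 2 → sp.
C9 has 2 σ bonds, plus two π bonds: steric number 2 → sp.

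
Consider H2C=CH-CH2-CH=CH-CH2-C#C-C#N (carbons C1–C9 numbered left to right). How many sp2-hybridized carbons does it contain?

4

C1: sp2 ✓
C2: sp2 ✓
C3: sp3
C4: sp2 ✓
C5: sp2 ✓
C6: sp3
C7: sp
C8: sp
C9: sp
C1, C2, C4, C5 → 4 sp2 carbons.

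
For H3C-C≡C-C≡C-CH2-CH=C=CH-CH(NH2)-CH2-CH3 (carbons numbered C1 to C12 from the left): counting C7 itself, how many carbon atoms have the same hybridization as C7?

2

C7 is sp2 (one π bond).
C1: sp3
C2: sp
C3: sp
C4: sp
C5: sp
C6: sp3
C7: sp2 ✓
C8: sp
C9: sp2 ✓
C10: sp3
C11: sp3
C12: sp3
2 carbons are sp2.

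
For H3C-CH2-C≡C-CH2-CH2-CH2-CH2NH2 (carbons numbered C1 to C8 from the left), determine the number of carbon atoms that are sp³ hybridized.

C1: sp3 ✓
C2: sp3 ✓
C3: sp
C4: sp
C5: sp3 ✓
C6: sp3 ✓
C7: sp3 ✓
C8: sp3 ✓
C1, C2, C5, C6, C7, C8 → 6 sp3 carbons.

6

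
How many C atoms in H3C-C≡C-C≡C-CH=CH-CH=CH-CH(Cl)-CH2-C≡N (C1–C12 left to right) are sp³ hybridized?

3

C1: sp3 ✓
C2: sp
C3: sp
C4: sp
C5: sp
C6: sp2
C7: sp2
C8: sp2
C9: sp2
C10: sp3 ✓
C11: sp3 ✓
C12: sp
C1, C10, C11 → 3 sp3 carbons.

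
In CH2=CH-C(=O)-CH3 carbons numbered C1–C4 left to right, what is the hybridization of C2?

C2 — 3 σ bonds, plus one π bond. Steric number 3, so sp2.

sp^2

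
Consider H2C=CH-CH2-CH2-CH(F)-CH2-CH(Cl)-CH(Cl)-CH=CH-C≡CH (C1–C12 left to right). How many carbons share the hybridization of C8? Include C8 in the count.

C8 is sp3 (only σ bonds).
C1: sp2
C2: sp2
C3: sp3 ✓
C4: sp3 ✓
C5: sp3 ✓
C6: sp3 ✓
C7: sp3 ✓
C8: sp3 ✓
C9: sp2
C10: sp2
C11: sp
C12: sp
6 carbons are sp3.

6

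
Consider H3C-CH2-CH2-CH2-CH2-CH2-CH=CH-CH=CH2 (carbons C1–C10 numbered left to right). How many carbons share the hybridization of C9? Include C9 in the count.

4

C9 is sp2 (one π bond).
C1: sp3
C2: sp3
C3: sp3
C4: sp3
C5: sp3
C6: sp3
C7: sp2 ✓
C8: sp2 ✓
C9: sp2 ✓
C10: sp2 ✓
4 carbons are sp2.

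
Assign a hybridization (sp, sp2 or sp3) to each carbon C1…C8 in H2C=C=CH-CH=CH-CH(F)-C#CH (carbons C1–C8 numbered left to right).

C1 is sp2: 3 σ bonds, plus one π bond, 3 electron-density regions.
C2 — 2 σ bonds, plus two π bonds. Steric number 2, so sp.
C3 carries 3 σ bonds, plus one π bond, giving a steric number of 3, so it is sp2.
C4 (3 σ bonds, plus one π bond) has steric number 3: sp2.
C5 is sp2: 3 σ bonds, plus one π bond, 3 electron-density regions.
C6 has 4 σ bonds: steric number 4 → sp3.
C7 — 2 σ bonds, plus two π bonds. Steric number 2, so sp.
C8 is sp: 2 σ bonds, plus two π bonds, 2 electron-density regions.

C1 sp2, C2 sp, C3 sp2, C4 sp2, C5 sp2, C6 sp3, C7 sp, C8 sp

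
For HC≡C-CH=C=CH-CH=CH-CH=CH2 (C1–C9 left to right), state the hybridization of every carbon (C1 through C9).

C1 sp, C2 sp, C3 sp2, C4 sp, C5 sp2, C6 sp2, C7 sp2, C8 sp2, C9 sp2

C1 has 2 σ bonds, plus two π bonds: steric number 2 → sp.
C2 (2 σ bonds, plus two π bonds) has steric number 2: sp.
C3 (3 σ bonds, plus one π bond) has steric number 3: sp2.
C4 (2 σ bonds, plus two π bonds) has steric number 2: sp.
C5: 3 σ bonds, plus one π bond — 3 electron domains, sp2.
C6 carries 3 σ bonds, plus one π bond, giving a steric number of 3, so it is sp2.
C7: 3 σ bonds, plus one π bond; 3 regions of electron density → sp2.
C8: 3 σ bonds, plus one π bond; 3 regions of electron density → sp2.
C9 — 3 σ bonds, plus one π bond. Steric number 3, so sp2.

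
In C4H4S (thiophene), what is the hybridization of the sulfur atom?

Analogous to furan: one S lone pair in the aromatic π system, S is sp2.

sp2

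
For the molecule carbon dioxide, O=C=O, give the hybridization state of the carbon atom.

Two σ bonds, two π bonds → steric number 2 → sp.

sp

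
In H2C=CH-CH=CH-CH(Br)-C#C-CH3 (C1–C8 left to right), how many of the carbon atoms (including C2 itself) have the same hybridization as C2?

C2 is sp2 (one π bond).
C1: sp2 ✓
C2: sp2 ✓
C3: sp2 ✓
C4: sp2 ✓
C5: sp3
C6: sp
C7: sp
C8: sp3
4 carbons are sp2.

4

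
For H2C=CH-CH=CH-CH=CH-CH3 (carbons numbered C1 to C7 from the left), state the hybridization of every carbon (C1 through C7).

C1 sp2, C2 sp2, C3 sp2, C4 sp2, C5 sp2, C6 sp2, C7 sp3

C1 — 3 σ bonds, plus one π bond. Steric number 3, so sp2.
C2 is sp2: 3 σ bonds, plus one π bond, 3 electron-density regions.
C3: 3 σ bonds, plus one π bond — 3 electron domains, sp2.
C4 carries 3 σ bonds, plus one π bond, giving a steric number of 3, so it is sp2.
C5 carries 3 σ bonds, plus one π bond, giving a steric number of 3, so it is sp2.
C6 is sp2: 3 σ bonds, plus one π bond, 3 electron-density regions.
C7 is sp3: 4 σ bonds, 4 electron-density regions.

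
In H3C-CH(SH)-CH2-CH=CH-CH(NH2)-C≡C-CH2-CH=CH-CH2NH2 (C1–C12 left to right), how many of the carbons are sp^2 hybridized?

C1: sp3
C2: sp3
C3: sp3
C4: sp2 ✓
C5: sp2 ✓
C6: sp3
C7: sp
C8: sp
C9: sp3
C10: sp2 ✓
C11: sp2 ✓
C12: sp3
C4, C5, C10, C11 → 4 sp2 carbons.

4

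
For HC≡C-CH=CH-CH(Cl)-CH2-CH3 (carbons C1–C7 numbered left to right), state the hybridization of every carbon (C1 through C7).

C1 is sp: 2 σ bonds, plus two π bonds, 2 electron-density regions.
C2: 2 σ bonds, plus two π bonds — 2 electron domains, sp.
C3 (3 σ bonds, plus one π bond) has steric number 3: sp2.
C4 carries 3 σ bonds, plus one π bond, giving a steric number of 3, so it is sp2.
C5 carries 4 σ bonds, giving a steric number of 4, so it is sp3.
C6 (4 σ bonds) has steric number 4: sp3.
C7 carries 4 σ bonds, giving a steric number of 4, so it is sp3.

C1 sp, C2 sp, C3 sp2, C4 sp2, C5 sp3, C6 sp3, C7 sp3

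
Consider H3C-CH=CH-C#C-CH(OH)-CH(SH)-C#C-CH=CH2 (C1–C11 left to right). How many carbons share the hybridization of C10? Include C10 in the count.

C10 is sp2 (one π bond).
C1: sp3
C2: sp2 ✓
C3: sp2 ✓
C4: sp
C5: sp
C6: sp3
C7: sp3
C8: sp
C9: sp
C10: sp2 ✓
C11: sp2 ✓
4 carbons are sp2.

4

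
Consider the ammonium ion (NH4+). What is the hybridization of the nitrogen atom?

sp3

Four σ bonds, no lone pair → sp3, tetrahedral.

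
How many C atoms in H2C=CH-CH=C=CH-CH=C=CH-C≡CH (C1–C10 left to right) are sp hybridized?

4

C1: sp2
C2: sp2
C3: sp2
C4: sp ✓
C5: sp2
C6: sp2
C7: sp ✓
C8: sp2
C9: sp ✓
C10: sp ✓
C4, C7, C9, C10 → 4 sp carbons.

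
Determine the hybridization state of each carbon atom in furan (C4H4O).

Each carbon atom — 3 σ bonds, plus one π bond. Steric number 3, so sp2.

sp^2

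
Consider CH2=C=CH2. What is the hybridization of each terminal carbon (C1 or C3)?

sp²

Each terminal carbon (C1 or C3) has 3 σ bonds, plus one π bond: steric number 3 → sp2.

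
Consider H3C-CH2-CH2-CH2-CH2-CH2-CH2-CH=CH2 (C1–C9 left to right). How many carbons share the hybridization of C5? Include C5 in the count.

C5 is sp3 (only σ bonds).
C1: sp3 ✓
C2: sp3 ✓
C3: sp3 ✓
C4: sp3 ✓
C5: sp3 ✓
C6: sp3 ✓
C7: sp3 ✓
C8: sp2
C9: sp2
7 carbons are sp3.

7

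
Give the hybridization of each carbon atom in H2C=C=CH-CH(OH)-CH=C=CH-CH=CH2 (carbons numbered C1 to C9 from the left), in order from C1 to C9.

C1: 3 σ bonds, plus one π bond — 3 electron domains, sp2.
C2 (2 σ bonds, plus two π bonds) has steric number 2: sp.
C3 has 3 σ bonds, plus one π bond: steric number 3 → sp2.
C4 is sp3: 4 σ bonds, 4 electron-density regions.
C5 (3 σ bonds, plus one π bond) has steric number 3: sp2.
C6 carries 2 σ bonds, plus two π bonds, giving a steric number of 2, so it is sp.
C7: 3 σ bonds, plus one π bond — 3 electron domains, sp2.
C8: 3 σ bonds, plus one π bond; 3 regions of electron density → sp2.
C9 — 3 σ bonds, plus one π bond. Steric number 3, so sp2.

C1 sp2, C2 sp, C3 sp2, C4 sp3, C5 sp2, C6 sp, C7 sp2, C8 sp2, C9 sp2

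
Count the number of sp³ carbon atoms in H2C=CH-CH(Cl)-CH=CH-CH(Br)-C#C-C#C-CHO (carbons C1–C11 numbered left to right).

C1: sp2
C2: sp2
C3: sp3 ✓
C4: sp2
C5: sp2
C6: sp3 ✓
C7: sp
C8: sp
C9: sp
C10: sp
C11: sp2
C3, C6 → 2 sp3 carbons.

2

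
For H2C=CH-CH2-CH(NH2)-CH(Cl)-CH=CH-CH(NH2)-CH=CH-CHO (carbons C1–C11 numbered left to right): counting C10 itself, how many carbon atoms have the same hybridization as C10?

7

C10 is sp2 (one π bond).
C1: sp2 ✓
C2: sp2 ✓
C3: sp3
C4: sp3
C5: sp3
C6: sp2 ✓
C7: sp2 ✓
C8: sp3
C9: sp2 ✓
C10: sp2 ✓
C11: sp2 ✓
7 carbons are sp2.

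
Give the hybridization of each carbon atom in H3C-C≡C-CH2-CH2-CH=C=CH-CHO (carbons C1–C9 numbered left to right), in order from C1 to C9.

C1: 4 σ bonds — 4 electron domains, sp3.
C2 (2 σ bonds, plus two π bonds) has steric number 2: sp.
C3 has 2 σ bonds, plus two π bonds: steric number 2 → sp.
C4 (4 σ bonds) has steric number 4: sp3.
C5 has 4 σ bonds: steric number 4 → sp3.
C6: 3 σ bonds, plus one π bond — 3 electron domains, sp2.
C7: 2 σ bonds, plus two π bonds — 2 electron domains, sp.
C8 has 3 σ bonds, plus one π bond: steric number 3 → sp2.
C9 (3 σ bonds, plus one π bond) has steric number 3: sp2.

C1 sp3, C2 sp, C3 sp, C4 sp3, C5 sp3, C6 sp2, C7 sp, C8 sp2, C9 sp2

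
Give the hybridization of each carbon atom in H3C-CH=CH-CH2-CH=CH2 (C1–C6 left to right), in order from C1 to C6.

C1 sp3, C2 sp2, C3 sp2, C4 sp3, C5 sp2, C6 sp2

C1 is sp3: 4 σ bonds, 4 electron-density regions.
C2: 3 σ bonds, plus one π bond — 3 electron domains, sp2.
C3 carries 3 σ bonds, plus one π bond, giving a steric number of 3, so it is sp2.
C4 (4 σ bonds) has steric number 4: sp3.
C5 — 3 σ bonds, plus one π bond. Steric number 3, so sp2.
C6: 3 σ bonds, plus one π bond; 3 regions of electron density → sp2.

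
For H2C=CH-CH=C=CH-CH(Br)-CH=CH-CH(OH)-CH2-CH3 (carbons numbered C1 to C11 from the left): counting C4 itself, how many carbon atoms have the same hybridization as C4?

1

C4 is sp (two π bonds).
C1: sp2
C2: sp2
C3: sp2
C4: sp ✓
C5: sp2
C6: sp3
C7: sp2
C8: sp2
C9: sp3
C10: sp3
C11: sp3
1 carbon is sp.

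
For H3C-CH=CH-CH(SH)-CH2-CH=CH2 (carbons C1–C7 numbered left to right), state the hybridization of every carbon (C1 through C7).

C1: 4 σ bonds; 4 regions of electron density → sp3.
C2 is sp2: 3 σ bonds, plus one π bond, 3 electron-density regions.
C3 — 3 σ bonds, plus one π bond. Steric number 3, so sp2.
C4 is sp3: 4 σ bonds, 4 electron-density regions.
C5: 4 σ bonds — 4 electron domains, sp3.
C6: 3 σ bonds, plus one π bond — 3 electron domains, sp2.
C7 carries 3 σ bonds, plus one π bond, giving a steric number of 3, so it is sp2.

C1 sp3, C2 sp2, C3 sp2, C4 sp3, C5 sp3, C6 sp2, C7 sp2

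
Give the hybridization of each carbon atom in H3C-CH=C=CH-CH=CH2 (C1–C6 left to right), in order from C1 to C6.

C1 (4 σ bonds) has steric number 4: sp3.
C2 is sp2: 3 σ bonds, plus one π bond, 3 electron-density regions.
C3: 2 σ bonds, plus two π bonds; 2 regions of electron density → sp.
C4 has 3 σ bonds, plus one π bond: steric number 3 → sp2.
C5 — 3 σ bonds, plus one π bond. Steric number 3, so sp2.
C6 carries 3 σ bonds, plus one π bond, giving a steric number of 3, so it is sp2.

C1 sp3, C2 sp2, C3 sp, C4 sp2, C5 sp2, C6 sp2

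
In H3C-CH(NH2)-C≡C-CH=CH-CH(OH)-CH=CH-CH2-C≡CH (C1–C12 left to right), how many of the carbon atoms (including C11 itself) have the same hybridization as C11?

C11 is sp (two π bonds).
C1: sp3
C2: sp3
C3: sp ✓
C4: sp ✓
C5: sp2
C6: sp2
C7: sp3
C8: sp2
C9: sp2
C10: sp3
C11: sp ✓
C12: sp ✓
4 carbons are sp.

4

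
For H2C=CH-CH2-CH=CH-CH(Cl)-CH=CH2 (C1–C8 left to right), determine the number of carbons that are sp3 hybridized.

C1: sp2
C2: sp2
C3: sp3 ✓
C4: sp2
C5: sp2
C6: sp3 ✓
C7: sp2
C8: sp2
C3, C6 → 2 sp3 carbons.

2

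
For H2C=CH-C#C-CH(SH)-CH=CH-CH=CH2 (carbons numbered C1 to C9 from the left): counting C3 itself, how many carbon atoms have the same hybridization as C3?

C3 is sp (two π bonds).
C1: sp2
C2: sp2
C3: sp ✓
C4: sp ✓
C5: sp3
C6: sp2
C7: sp2
C8: sp2
C9: sp2
2 carbons are sp.

2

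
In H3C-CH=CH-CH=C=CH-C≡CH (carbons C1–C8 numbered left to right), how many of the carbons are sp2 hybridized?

C1: sp3
C2: sp2 ✓
C3: sp2 ✓
C4: sp2 ✓
C5: sp
C6: sp2 ✓
C7: sp
C8: sp
C2, C3, C4, C6 → 4 sp2 carbons.

4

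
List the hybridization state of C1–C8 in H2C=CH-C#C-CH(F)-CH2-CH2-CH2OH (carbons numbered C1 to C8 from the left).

C1 is sp2: 3 σ bonds, plus one π bond, 3 electron-density regions.
C2 is sp2: 3 σ bonds, plus one π bond, 3 electron-density regions.
C3 has 2 σ bonds, plus two π bonds: steric number 2 → sp.
C4 — 2 σ bonds, plus two π bonds. Steric number 2, so sp.
C5: 4 σ bonds; 4 regions of electron density → sp3.
C6: 4 σ bonds; 4 regions of electron density → sp3.
C7 has 4 σ bonds: steric number 4 → sp3.
C8: 4 σ bonds — 4 electron domains, sp3.

C1 sp2, C2 sp2, C3 sp, C4 sp, C5 sp3, C6 sp3, C7 sp3, C8 sp3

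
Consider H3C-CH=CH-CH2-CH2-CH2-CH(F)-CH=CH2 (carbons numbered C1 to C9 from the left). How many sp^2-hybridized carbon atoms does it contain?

4

C1: sp3
C2: sp2 ✓
C3: sp2 ✓
C4: sp3
C5: sp3
C6: sp3
C7: sp3
C8: sp2 ✓
C9: sp2 ✓
C2, C3, C8, C9 → 4 sp2 carbons.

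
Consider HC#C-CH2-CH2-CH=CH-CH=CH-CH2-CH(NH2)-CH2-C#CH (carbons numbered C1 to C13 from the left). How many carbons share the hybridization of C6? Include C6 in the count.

C6 is sp2 (one π bond).
C1: sp
C2: sp
C3: sp3
C4: sp3
C5: sp2 ✓
C6: sp2 ✓
C7: sp2 ✓
C8: sp2 ✓
C9: sp3
C10: sp3
C11: sp3
C12: sp
C13: sp
4 carbons are sp2.

4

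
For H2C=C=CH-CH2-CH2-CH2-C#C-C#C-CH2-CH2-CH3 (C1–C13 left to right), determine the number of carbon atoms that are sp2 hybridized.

2

C1: sp2 ✓
C2: sp
C3: sp2 ✓
C4: sp3
C5: sp3
C6: sp3
C7: sp
C8: sp
C9: sp
C10: sp
C11: sp3
C12: sp3
C13: sp3
C1, C3 → 2 sp2 carbons.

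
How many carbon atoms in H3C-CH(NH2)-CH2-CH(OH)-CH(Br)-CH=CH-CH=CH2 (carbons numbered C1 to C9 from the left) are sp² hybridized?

C1: sp3
C2: sp3
C3: sp3
C4: sp3
C5: sp3
C6: sp2 ✓
C7: sp2 ✓
C8: sp2 ✓
C9: sp2 ✓
C6, C7, C8, C9 → 4 sp2 carbons.

4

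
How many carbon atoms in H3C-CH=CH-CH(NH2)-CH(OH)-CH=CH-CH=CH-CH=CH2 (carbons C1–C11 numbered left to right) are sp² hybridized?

C1: sp3
C2: sp2 ✓
C3: sp2 ✓
C4: sp3
C5: sp3
C6: sp2 ✓
C7: sp2 ✓
C8: sp2 ✓
C9: sp2 ✓
C10: sp2 ✓
C11: sp2 ✓
C2, C3, C6, C7, C8, C9, C10, C11 → 8 sp2 carbons.

8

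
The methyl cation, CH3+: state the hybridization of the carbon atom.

sp^2

Three σ bonds to H, empty p orbital → sp2, trigonal planar.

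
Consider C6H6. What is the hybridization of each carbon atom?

sp2

Every ring carbon has three σ bonds and contributes one p electron to the aromatic π system.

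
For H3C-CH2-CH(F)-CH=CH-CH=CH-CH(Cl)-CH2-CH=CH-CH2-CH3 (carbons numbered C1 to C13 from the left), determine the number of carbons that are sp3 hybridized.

C1: sp3 ✓
C2: sp3 ✓
C3: sp3 ✓
C4: sp2
C5: sp2
C6: sp2
C7: sp2
C8: sp3 ✓
C9: sp3 ✓
C10: sp2
C11: sp2
C12: sp3 ✓
C13: sp3 ✓
C1, C2, C3, C8, C9, C12, C13 → 7 sp3 carbons.

7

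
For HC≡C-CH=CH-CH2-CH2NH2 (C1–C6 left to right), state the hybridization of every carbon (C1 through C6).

C1 sp, C2 sp, C3 sp2, C4 sp2, C5 sp3, C6 sp3

C1 carries 2 σ bonds, plus two π bonds, giving a steric number of 2, so it is sp.
C2 carries 2 σ bonds, plus two π bonds, giving a steric number of 2, so it is sp.
C3 has 3 σ bonds, plus one π bond: steric number 3 → sp2.
C4 has 3 σ bonds, plus one π bond: steric number 3 → sp2.
C5 is sp3: 4 σ bonds, 4 electron-density regions.
C6: 4 σ bonds; 4 regions of electron density → sp3.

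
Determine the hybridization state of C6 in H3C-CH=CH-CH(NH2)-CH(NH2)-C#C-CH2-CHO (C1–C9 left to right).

sp

C6 carries 2 σ bonds, plus two π bonds, giving a steric number of 2, so it is sp.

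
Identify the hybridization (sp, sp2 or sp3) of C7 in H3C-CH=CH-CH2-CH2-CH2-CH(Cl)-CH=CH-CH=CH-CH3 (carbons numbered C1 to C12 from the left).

sp³

C7 carries 4 σ bonds, giving a steric number of 4, so it is sp3.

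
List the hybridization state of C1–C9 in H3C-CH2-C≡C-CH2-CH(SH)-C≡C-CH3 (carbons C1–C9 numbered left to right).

C1 sp3, C2 sp3, C3 sp, C4 sp, C5 sp3, C6 sp3, C7 sp, C8 sp, C9 sp3

C1 — 4 σ bonds. Steric number 4, so sp3.
C2 has 4 σ bonds: steric number 4 → sp3.
C3: 2 σ bonds, plus two π bonds; 2 regions of electron density → sp.
C4 has 2 σ bonds, plus two π bonds: steric number 2 → sp.
C5 (4 σ bonds) has steric number 4: sp3.
C6 has 4 σ bonds: steric number 4 → sp3.
C7: 2 σ bonds, plus two π bonds; 2 regions of electron density → sp.
C8: 2 σ bonds, plus two π bonds — 2 electron domains, sp.
C9 — 4 σ bonds. Steric number 4, so sp3.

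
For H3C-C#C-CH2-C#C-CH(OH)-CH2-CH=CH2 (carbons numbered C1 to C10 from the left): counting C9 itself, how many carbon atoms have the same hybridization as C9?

C9 is sp2 (one π bond).
C1: sp3
C2: sp
C3: sp
C4: sp3
C5: sp
C6: sp
C7: sp3
C8: sp3
C9: sp2 ✓
C10: sp2 ✓
2 carbons are sp2.

2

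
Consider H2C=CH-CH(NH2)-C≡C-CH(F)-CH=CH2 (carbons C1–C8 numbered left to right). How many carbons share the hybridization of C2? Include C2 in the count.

C2 is sp2 (one π bond).
C1: sp2 ✓
C2: sp2 ✓
C3: sp3
C4: sp
C5: sp
C6: sp3
C7: sp2 ✓
C8: sp2 ✓
4 carbons are sp2.

4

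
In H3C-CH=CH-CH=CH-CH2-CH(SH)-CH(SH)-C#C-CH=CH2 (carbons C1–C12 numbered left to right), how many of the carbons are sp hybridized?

2

C1: sp3
C2: sp2
C3: sp2
C4: sp2
C5: sp2
C6: sp3
C7: sp3
C8: sp3
C9: sp ✓
C10: sp ✓
C11: sp2
C12: sp2
C9, C10 → 2 sp carbons.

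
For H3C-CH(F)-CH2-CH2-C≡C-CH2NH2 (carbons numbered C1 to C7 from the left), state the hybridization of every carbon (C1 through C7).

C1 sp3, C2 sp3, C3 sp3, C4 sp3, C5 sp, C6 sp, C7 sp3

C1 — 4 σ bonds. Steric number 4, so sp3.
C2 is sp3: 4 σ bonds, 4 electron-density regions.
C3 is sp3: 4 σ bonds, 4 electron-density regions.
C4 (4 σ bonds) has steric number 4: sp3.
C5 is sp: 2 σ bonds, plus two π bonds, 2 electron-density regions.
C6: 2 σ bonds, plus two π bonds — 2 electron domains, sp.
C7: 4 σ bonds; 4 regions of electron density → sp3.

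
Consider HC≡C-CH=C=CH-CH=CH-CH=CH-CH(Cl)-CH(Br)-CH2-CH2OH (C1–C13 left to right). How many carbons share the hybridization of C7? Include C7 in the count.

6

C7 is sp2 (one π bond).
C1: sp
C2: sp
C3: sp2 ✓
C4: sp
C5: sp2 ✓
C6: sp2 ✓
C7: sp2 ✓
C8: sp2 ✓
C9: sp2 ✓
C10: sp3
C11: sp3
C12: sp3
C13: sp3
6 carbons are sp2.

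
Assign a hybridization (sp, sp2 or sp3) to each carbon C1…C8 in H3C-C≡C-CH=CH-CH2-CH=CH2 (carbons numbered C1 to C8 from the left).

C1 — 4 σ bonds. Steric number 4, so sp3.
C2 (2 σ bonds, plus two π bonds) has steric number 2: sp.
C3 carries 2 σ bonds, plus two π bonds, giving a steric number of 2, so it is sp.
C4 has 3 σ bonds, plus one π bond: steric number 3 → sp2.
C5 — 3 σ bonds, plus one π bond. Steric number 3, so sp2.
C6: 4 σ bonds — 4 electron domains, sp3.
C7: 3 σ bonds, plus one π bond — 3 electron domains, sp2.
C8 — 3 σ bonds, plus one π bond. Steric number 3, so sp2.

C1 sp3, C2 sp, C3 sp, C4 sp2, C5 sp2, C6 sp3, C7 sp2, C8 sp2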